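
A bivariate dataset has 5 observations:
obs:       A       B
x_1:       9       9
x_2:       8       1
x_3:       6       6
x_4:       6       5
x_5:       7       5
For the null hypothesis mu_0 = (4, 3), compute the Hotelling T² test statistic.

Step 1 — sample mean vector:
  mean(A) = (9 + 8 + 6 + 6 + 7) / 5 = 36/5 = 7.2
  mean(B) = (9 + 1 + 6 + 5 + 5) / 5 = 26/5 = 5.2
  x̄ = (7.2, 5.2),  deviation x̄ - mu_0 = (7.2, 5.2) - (4, 3) = (3.2, 2.2).

Step 2 — sample covariance matrix, S[i,j] = (1/(n-1)) · Σ_k (x_{k,i} - mean_i) · (x_{k,j} - mean_j), divisor n-1 = 4:
  S[A,A] = ((1.8)·(1.8) + (0.8)·(0.8) + (-1.2)·(-1.2) + (-1.2)·(-1.2) + (-0.2)·(-0.2)) / 4 = 6.8/4 = 1.7
  S[A,B] = ((1.8)·(3.8) + (0.8)·(-4.2) + (-1.2)·(0.8) + (-1.2)·(-0.2) + (-0.2)·(-0.2)) / 4 = 2.8/4 = 0.7
  S[B,B] = ((3.8)·(3.8) + (-4.2)·(-4.2) + (0.8)·(0.8) + (-0.2)·(-0.2) + (-0.2)·(-0.2)) / 4 = 32.8/4 = 8.2
  S = [[1.7, 0.7],
 [0.7, 8.2]].

Step 3 — invert S. det(S) = 1.7·8.2 - (0.7)² = 13.45.
  S^{-1} = (1/det) · [[d, -b], [-b, a]] = [[0.6097, -0.052],
 [-0.052, 0.1264]].

Step 4 — quadratic form (x̄ - mu_0)^T · S^{-1} · (x̄ - mu_0):
  S^{-1} · (x̄ - mu_0) = (1.8364, 0.1115),
  (x̄ - mu_0)^T · [...] = (3.2)·(1.8364) + (2.2)·(0.1115) = 6.1219.

Step 5 — scale by n: T² = 5 · 6.1219 = 30.6097.

T² ≈ 30.6097


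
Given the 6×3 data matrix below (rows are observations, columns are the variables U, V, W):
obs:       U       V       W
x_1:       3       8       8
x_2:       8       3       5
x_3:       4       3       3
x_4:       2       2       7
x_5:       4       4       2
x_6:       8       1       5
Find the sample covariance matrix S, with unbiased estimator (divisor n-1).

Step 1 — column means:
  mean(U) = (3 + 8 + 4 + 2 + 4 + 8) / 6 = 29/6 = 4.8333
  mean(V) = (8 + 3 + 3 + 2 + 4 + 1) / 6 = 21/6 = 3.5
  mean(W) = (8 + 5 + 3 + 7 + 2 + 5) / 6 = 30/6 = 5

Step 2 — sample covariance S[i,j] = (1/(n-1)) · Σ_k (x_{k,i} - mean_i) · (x_{k,j} - mean_j), with n-1 = 5.
  S[U,U] = ((-1.8333)·(-1.8333) + (3.1667)·(3.1667) + (-0.8333)·(-0.8333) + (-2.8333)·(-2.8333) + (-0.8333)·(-0.8333) + (3.1667)·(3.1667)) / 5 = 32.8333/5 = 6.5667
  S[U,V] = ((-1.8333)·(4.5) + (3.1667)·(-0.5) + (-0.8333)·(-0.5) + (-2.8333)·(-1.5) + (-0.8333)·(0.5) + (3.1667)·(-2.5)) / 5 = -13.5/5 = -2.7
  S[U,W] = ((-1.8333)·(3) + (3.1667)·(0) + (-0.8333)·(-2) + (-2.8333)·(2) + (-0.8333)·(-3) + (3.1667)·(0)) / 5 = -7/5 = -1.4
  S[V,V] = ((4.5)·(4.5) + (-0.5)·(-0.5) + (-0.5)·(-0.5) + (-1.5)·(-1.5) + (0.5)·(0.5) + (-2.5)·(-2.5)) / 5 = 29.5/5 = 5.9
  S[V,W] = ((4.5)·(3) + (-0.5)·(0) + (-0.5)·(-2) + (-1.5)·(2) + (0.5)·(-3) + (-2.5)·(0)) / 5 = 10/5 = 2
  S[W,W] = ((3)·(3) + (0)·(0) + (-2)·(-2) + (2)·(2) + (-3)·(-3) + (0)·(0)) / 5 = 26/5 = 5.2

S is symmetric (S[j,i] = S[i,j]). Assembling:

S = [[6.5667, -2.7, -1.4],
 [-2.7, 5.9, 2],
 [-1.4, 2, 5.2]]


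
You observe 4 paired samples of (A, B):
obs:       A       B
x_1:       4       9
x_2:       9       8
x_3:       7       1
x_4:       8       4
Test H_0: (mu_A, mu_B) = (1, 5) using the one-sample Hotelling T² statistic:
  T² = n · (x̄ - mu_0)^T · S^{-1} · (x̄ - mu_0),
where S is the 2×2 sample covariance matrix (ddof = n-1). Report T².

Step 1 — sample mean vector:
  mean(A) = (4 + 9 + 7 + 8) / 4 = 28/4 = 7
  mean(B) = (9 + 8 + 1 + 4) / 4 = 22/4 = 5.5
  x̄ = (7, 5.5),  deviation x̄ - mu_0 = (7, 5.5) - (1, 5) = (6, 0.5).

Step 2 — sample covariance matrix, S[i,j] = (1/(n-1)) · Σ_k (x_{k,i} - mean_i) · (x_{k,j} - mean_j), divisor n-1 = 3:
  S[A,A] = ((-3)·(-3) + (2)·(2) + (0)·(0) + (1)·(1)) / 3 = 14/3 = 4.6667
  S[A,B] = ((-3)·(3.5) + (2)·(2.5) + (0)·(-4.5) + (1)·(-1.5)) / 3 = -7/3 = -2.3333
  S[B,B] = ((3.5)·(3.5) + (2.5)·(2.5) + (-4.5)·(-4.5) + (-1.5)·(-1.5)) / 3 = 41/3 = 13.6667
  S = [[4.6667, -2.3333],
 [-2.3333, 13.6667]].

Step 3 — invert S. det(S) = 4.6667·13.6667 - (-2.3333)² = 58.3333.
  S^{-1} = (1/det) · [[d, -b], [-b, a]] = [[0.2343, 0.04],
 [0.04, 0.08]].

Step 4 — quadratic form (x̄ - mu_0)^T · S^{-1} · (x̄ - mu_0):
  S^{-1} · (x̄ - mu_0) = (1.4257, 0.28),
  (x̄ - mu_0)^T · [...] = (6)·(1.4257) + (0.5)·(0.28) = 8.6943.

Step 5 — scale by n: T² = 4 · 8.6943 = 34.7771.

T² ≈ 34.7771


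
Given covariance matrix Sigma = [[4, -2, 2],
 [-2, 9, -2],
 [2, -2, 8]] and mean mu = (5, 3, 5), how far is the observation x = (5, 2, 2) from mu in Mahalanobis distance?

Step 1 — centre the observation: (x - mu) = (0, -1, -3).

Step 2 — invert Sigma (cofactor / det for 3×3, or solve directly):
  Sigma^{-1} = [[0.3091, 0.0545, -0.0636],
 [0.0545, 0.1273, 0.0182],
 [-0.0636, 0.0182, 0.1455]].

Step 3 — form the quadratic (x - mu)^T · Sigma^{-1} · (x - mu):
  Sigma^{-1} · (x - mu) = (0.1364, -0.1818, -0.4545).
  (x - mu)^T · [Sigma^{-1} · (x - mu)] = (0)·(0.1364) + (-1)·(-0.1818) + (-3)·(-0.4545) = 1.5455.

Step 4 — take square root: d = √(1.5455) ≈ 1.2432.

d(x, mu) = √(1.5455) ≈ 1.2432


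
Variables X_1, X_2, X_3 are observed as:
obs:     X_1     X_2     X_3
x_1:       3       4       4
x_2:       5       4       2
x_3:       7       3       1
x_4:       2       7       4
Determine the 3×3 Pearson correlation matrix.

Step 1 — column means:
  mean(X_1) = (3 + 5 + 7 + 2) / 4 = 17/4 = 4.25
  mean(X_2) = (4 + 4 + 3 + 7) / 4 = 18/4 = 4.5
  mean(X_3) = (4 + 2 + 1 + 4) / 4 = 11/4 = 2.75

Step 2 — sample variances and covariances s[i,j] = (1/(n-1)) · Σ_k (x_{k,i} - mean_i) · (x_{k,j} - mean_j), with n-1 = 3:
  s[X_1,X_1] = ((-1.25)·(-1.25) + (0.75)·(0.75) + (2.75)·(2.75) + (-2.25)·(-2.25)) / 3 = 14.75/3 = 4.9167
  s[X_1,X_2] = ((-1.25)·(-0.5) + (0.75)·(-0.5) + (2.75)·(-1.5) + (-2.25)·(2.5)) / 3 = -9.5/3 = -3.1667
  s[X_1,X_3] = ((-1.25)·(1.25) + (0.75)·(-0.75) + (2.75)·(-1.75) + (-2.25)·(1.25)) / 3 = -9.75/3 = -3.25
  s[X_2,X_2] = ((-0.5)·(-0.5) + (-0.5)·(-0.5) + (-1.5)·(-1.5) + (2.5)·(2.5)) / 3 = 9/3 = 3
  s[X_2,X_3] = ((-0.5)·(1.25) + (-0.5)·(-0.75) + (-1.5)·(-1.75) + (2.5)·(1.25)) / 3 = 5.5/3 = 1.8333
  s[X_3,X_3] = ((1.25)·(1.25) + (-0.75)·(-0.75) + (-1.75)·(-1.75) + (1.25)·(1.25)) / 3 = 6.75/3 = 2.25
  Sample standard deviations s_i = √(s[i,i]):
  s(X_1) = √(4.9167) = 2.2174
  s(X_2) = √(3) = 1.7321
  s(X_3) = √(2.25) = 1.5

Step 3 — r_{ij} = s_{ij} / (s_i · s_j):
  r[X_1,X_1] = 1 (diagonal).
  r[X_1,X_2] = -3.1667 / (2.2174 · 1.7321) = -3.1667 / 3.8406 = -0.8245
  r[X_1,X_3] = -3.25 / (2.2174 · 1.5) = -3.25 / 3.326 = -0.9771
  r[X_2,X_2] = 1 (diagonal).
  r[X_2,X_3] = 1.8333 / (1.7321 · 1.5) = 1.8333 / 2.5981 = 0.7057
  r[X_3,X_3] = 1 (diagonal).

R is symmetric with unit diagonal. Assembling:

R = [[1, -0.8245, -0.9771],
 [-0.8245, 1, 0.7057],
 [-0.9771, 0.7057, 1]]


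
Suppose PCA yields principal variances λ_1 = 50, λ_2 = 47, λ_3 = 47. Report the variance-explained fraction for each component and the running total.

Step 1 — total variance = trace(Sigma) = Σ λ_i = 50 + 47 + 47 = 144.

Step 2 — fraction explained by component i = λ_i / Σ λ:
  PC1: 50/144 = 0.3472
  PC2: 47/144 = 0.3264
  PC3: 47/144 = 0.3264

Step 3 — cumulative fraction after k components = (λ_1 + ... + λ_k) / Σ λ:
  k = 1: 50/144 = 0.3472
  k = 2: (50 + 47)/144 = 97/144 = 0.6736
  k = 3: (50 + 47 + 47)/144 = 144/144 = 1

Summary (fraction, with percent):

explained: PC1 0.3472 (34.72%), PC2 0.3264 (32.64%), PC3 0.3264 (32.64%);  cumulative: 0.3472, 0.6736, 1


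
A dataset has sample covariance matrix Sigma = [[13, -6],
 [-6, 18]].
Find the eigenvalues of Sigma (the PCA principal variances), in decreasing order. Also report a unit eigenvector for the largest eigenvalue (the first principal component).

Step 1 — characteristic polynomial of 2×2 Sigma:
  det(Sigma - λI) = λ² - trace · λ + det = 0.
  trace = 13 + 18 = 31, det = 13·18 - (-6)² = 198.
Step 2 — discriminant:
  Δ = trace² - 4·det = 961 - 792 = 169.
Step 3 — eigenvalues:
  λ = (trace ± √Δ)/2 = (31 ± 13)/2,
  λ_1 = 22,  λ_2 = 9.

Step 4 — unit eigenvector for λ_1: solve (Sigma - λ_1 I)v = 0. First row:
  (13 - 22)·v_x + (-6)·v_y = 0, i.e. (-9)·v_x + (-6)·v_y = 0,
  so v ∝ (b, λ_1 - a) = (-6, 9); multiply by -1 so the first entry is positive: u = (6, -9).
  ||u|| = √((6)² + (-9)²) = √(117) ≈ 10.8167,
  v_1 = u/||u|| ≈ (0.5547, -0.8321) (||v_1|| = 1).

λ_1 = 22,  λ_2 = 9;  v_1 ≈ (0.5547, -0.8321)


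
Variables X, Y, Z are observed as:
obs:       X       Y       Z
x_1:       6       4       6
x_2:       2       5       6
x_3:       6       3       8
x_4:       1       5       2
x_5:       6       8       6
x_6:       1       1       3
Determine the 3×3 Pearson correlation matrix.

Step 1 — column means:
  mean(X) = (6 + 2 + 6 + 1 + 6 + 1) / 6 = 22/6 = 3.6667
  mean(Y) = (4 + 5 + 3 + 5 + 8 + 1) / 6 = 26/6 = 4.3333
  mean(Z) = (6 + 6 + 8 + 2 + 6 + 3) / 6 = 31/6 = 5.1667

Step 2 — sample variances and covariances s[i,j] = (1/(n-1)) · Σ_k (x_{k,i} - mean_i) · (x_{k,j} - mean_j), with n-1 = 5:
  s[X,X] = ((2.3333)·(2.3333) + (-1.6667)·(-1.6667) + (2.3333)·(2.3333) + (-2.6667)·(-2.6667) + (2.3333)·(2.3333) + (-2.6667)·(-2.6667)) / 5 = 33.3333/5 = 6.6667
  s[X,Y] = ((2.3333)·(-0.3333) + (-1.6667)·(0.6667) + (2.3333)·(-1.3333) + (-2.6667)·(0.6667) + (2.3333)·(3.6667) + (-2.6667)·(-3.3333)) / 5 = 10.6667/5 = 2.1333
  s[X,Z] = ((2.3333)·(0.8333) + (-1.6667)·(0.8333) + (2.3333)·(2.8333) + (-2.6667)·(-3.1667) + (2.3333)·(0.8333) + (-2.6667)·(-2.1667)) / 5 = 23.3333/5 = 4.6667
  s[Y,Y] = ((-0.3333)·(-0.3333) + (0.6667)·(0.6667) + (-1.3333)·(-1.3333) + (0.6667)·(0.6667) + (3.6667)·(3.6667) + (-3.3333)·(-3.3333)) / 5 = 27.3333/5 = 5.4667
  s[Y,Z] = ((-0.3333)·(0.8333) + (0.6667)·(0.8333) + (-1.3333)·(2.8333) + (0.6667)·(-3.1667) + (3.6667)·(0.8333) + (-3.3333)·(-2.1667)) / 5 = 4.6667/5 = 0.9333
  s[Z,Z] = ((0.8333)·(0.8333) + (0.8333)·(0.8333) + (2.8333)·(2.8333) + (-3.1667)·(-3.1667) + (0.8333)·(0.8333) + (-2.1667)·(-2.1667)) / 5 = 24.8333/5 = 4.9667
  Sample standard deviations s_i = √(s[i,i]):
  s(X) = √(6.6667) = 2.582
  s(Y) = √(5.4667) = 2.3381
  s(Z) = √(4.9667) = 2.2286

Step 3 — r_{ij} = s_{ij} / (s_i · s_j):
  r[X,X] = 1 (diagonal).
  r[X,Y] = 2.1333 / (2.582 · 2.3381) = 2.1333 / 6.0369 = 0.3534
  r[X,Z] = 4.6667 / (2.582 · 2.2286) = 4.6667 / 5.7542 = 0.811
  r[Y,Y] = 1 (diagonal).
  r[Y,Z] = 0.9333 / (2.3381 · 2.2286) = 0.9333 / 5.2107 = 0.1791
  r[Z,Z] = 1 (diagonal).

R is symmetric with unit diagonal. Assembling:

R = [[1, 0.3534, 0.811],
 [0.3534, 1, 0.1791],
 [0.811, 0.1791, 1]]


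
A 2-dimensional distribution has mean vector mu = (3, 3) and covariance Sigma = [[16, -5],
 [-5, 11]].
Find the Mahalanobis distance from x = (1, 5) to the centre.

Step 1 — centre the observation: (x - mu) = (-2, 2).

Step 2 — invert Sigma. det(Sigma) = 16·11 - (-5)² = 151.
  Sigma^{-1} = (1/det) · [[d, -b], [-b, a]] = [[0.0728, 0.0331],
 [0.0331, 0.106]].

Step 3 — form the quadratic (x - mu)^T · Sigma^{-1} · (x - mu):
  Sigma^{-1} · (x - mu) = (-0.0795, 0.1457).
  (x - mu)^T · [Sigma^{-1} · (x - mu)] = (-2)·(-0.0795) + (2)·(0.1457) = 0.4503.

Step 4 — take square root: d = √(0.4503) ≈ 0.6711.

d(x, mu) = √(0.4503) ≈ 0.6711


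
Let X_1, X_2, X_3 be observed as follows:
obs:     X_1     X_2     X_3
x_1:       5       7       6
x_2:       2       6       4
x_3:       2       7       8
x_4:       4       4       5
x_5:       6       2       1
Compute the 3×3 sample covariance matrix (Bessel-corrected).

Step 1 — column means:
  mean(X_1) = (5 + 2 + 2 + 4 + 6) / 5 = 19/5 = 3.8
  mean(X_2) = (7 + 6 + 7 + 4 + 2) / 5 = 26/5 = 5.2
  mean(X_3) = (6 + 4 + 8 + 5 + 1) / 5 = 24/5 = 4.8

Step 2 — sample covariance S[i,j] = (1/(n-1)) · Σ_k (x_{k,i} - mean_i) · (x_{k,j} - mean_j), with n-1 = 4.
  S[X_1,X_1] = ((1.2)·(1.2) + (-1.8)·(-1.8) + (-1.8)·(-1.8) + (0.2)·(0.2) + (2.2)·(2.2)) / 4 = 12.8/4 = 3.2
  S[X_1,X_2] = ((1.2)·(1.8) + (-1.8)·(0.8) + (-1.8)·(1.8) + (0.2)·(-1.2) + (2.2)·(-3.2)) / 4 = -9.8/4 = -2.45
  S[X_1,X_3] = ((1.2)·(1.2) + (-1.8)·(-0.8) + (-1.8)·(3.2) + (0.2)·(0.2) + (2.2)·(-3.8)) / 4 = -11.2/4 = -2.8
  S[X_2,X_2] = ((1.8)·(1.8) + (0.8)·(0.8) + (1.8)·(1.8) + (-1.2)·(-1.2) + (-3.2)·(-3.2)) / 4 = 18.8/4 = 4.7
  S[X_2,X_3] = ((1.8)·(1.2) + (0.8)·(-0.8) + (1.8)·(3.2) + (-1.2)·(0.2) + (-3.2)·(-3.8)) / 4 = 19.2/4 = 4.8
  S[X_3,X_3] = ((1.2)·(1.2) + (-0.8)·(-0.8) + (3.2)·(3.2) + (0.2)·(0.2) + (-3.8)·(-3.8)) / 4 = 26.8/4 = 6.7

S is symmetric (S[j,i] = S[i,j]). Assembling:

S = [[3.2, -2.45, -2.8],
 [-2.45, 4.7, 4.8],
 [-2.8, 4.8, 6.7]]


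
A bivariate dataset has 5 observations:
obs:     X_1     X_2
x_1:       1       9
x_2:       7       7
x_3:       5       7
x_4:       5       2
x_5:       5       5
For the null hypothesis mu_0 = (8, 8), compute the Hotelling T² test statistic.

Step 1 — sample mean vector:
  mean(X_1) = (1 + 7 + 5 + 5 + 5) / 5 = 23/5 = 4.6
  mean(X_2) = (9 + 7 + 7 + 2 + 5) / 5 = 30/5 = 6
  x̄ = (4.6, 6),  deviation x̄ - mu_0 = (4.6, 6) - (8, 8) = (-3.4, -2).

Step 2 — sample covariance matrix, S[i,j] = (1/(n-1)) · Σ_k (x_{k,i} - mean_i) · (x_{k,j} - mean_j), divisor n-1 = 4:
  S[X_1,X_1] = ((-3.6)·(-3.6) + (2.4)·(2.4) + (0.4)·(0.4) + (0.4)·(0.4) + (0.4)·(0.4)) / 4 = 19.2/4 = 4.8
  S[X_1,X_2] = ((-3.6)·(3) + (2.4)·(1) + (0.4)·(1) + (0.4)·(-4) + (0.4)·(-1)) / 4 = -10/4 = -2.5
  S[X_2,X_2] = ((3)·(3) + (1)·(1) + (1)·(1) + (-4)·(-4) + (-1)·(-1)) / 4 = 28/4 = 7
  S = [[4.8, -2.5],
 [-2.5, 7]].

Step 3 — invert S. det(S) = 4.8·7 - (-2.5)² = 27.35.
  S^{-1} = (1/det) · [[d, -b], [-b, a]] = [[0.2559, 0.0914],
 [0.0914, 0.1755]].

Step 4 — quadratic form (x̄ - mu_0)^T · S^{-1} · (x̄ - mu_0):
  S^{-1} · (x̄ - mu_0) = (-1.053, -0.6618),
  (x̄ - mu_0)^T · [...] = (-3.4)·(-1.053) + (-2)·(-0.6618) = 4.9038.

Step 5 — scale by n: T² = 5 · 4.9038 = 24.5192.

T² ≈ 24.5192


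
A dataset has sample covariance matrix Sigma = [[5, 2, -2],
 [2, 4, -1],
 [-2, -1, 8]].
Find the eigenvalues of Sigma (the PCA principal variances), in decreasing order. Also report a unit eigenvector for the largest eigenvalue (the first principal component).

Step 1 — characteristic polynomial p(λ) = det(λI - Sigma) = λ³ - tr·λ² + c_1·λ - det, where tr = trace, c_1 = sum of the principal 2×2 minors, det = det(Sigma):
  tr = 5 + 4 + 8 = 17,
  c_1 = (5·4 - (2)²) + (5·8 - (-2)²) + (4·8 - (-1)²) = 16 + 36 + 31 = 83,
  det = 5·(4·8 - (-1)²) - (2)·((2)·8 - (-1)·(-2)) + (-2)·((2)·(-1) - 4·(-2)) = 5·(31) - (2)·(14) + (-2)·(6) = 115.
  So p(λ) = λ³ - 17λ² + 83λ - 115.
Step 2 — look for an integer root (rational root theorem: any rational root is an integer divisor of 115). Testing λ = 5:
  p(5) = 125 - 425 + 415 - 115 = 0  ✓
  Dividing out (λ - 5): p(λ) = (λ - 5)(λ² - 12λ + 23).
Step 3 — remaining eigenvalues from the quadratic λ² - 12λ + 23 = 0:
  Δ = 12² - 4·23 = 144 - 92 = 52,  λ = (12 ± √52)/2 = (12 ± 7.2111)/2 ≈ 9.6056 or 2.3944.
  Sorted: λ_1 = 9.6056,  λ_2 = 5,  λ_3 = 2.3944  (check: sum = 17 = tr ✓).

Step 4 — unit eigenvector for λ_1 ≈ 9.6056: v spans the null space of (Sigma - λ_1 I), whose rows are
  r_1 = (-4.6056, 2, -2),  r_2 = (2, -5.6056, -1),  r_3 = (-2, -1, -1.6056).
  v is orthogonal to every row, so take v ∝ r_1 × r_2 = ((2)·(-1) - (-2)·(-5.6056), (-2)·(2) - (-4.6056)·(-1), (-4.6056)·(-5.6056) - (2)·(2)) ≈ (-13.2111, -8.6056, 21.8167).
  Rescale (multiply by -1 so the first nonzero entry is positive): u = (13.2111, 8.6056, -21.8167).
  ||u|| = √((13.2111)² + (8.6056)² + (-21.8167)²) = √(724.5551) ≈ 26.9176,  v_1 = u/||u|| ≈ (0.4908, 0.3197, -0.8105) (||v_1|| = 1).

λ_1 = 9.6056,  λ_2 = 5,  λ_3 = 2.3944;  v_1 ≈ (0.4908, 0.3197, -0.8105)


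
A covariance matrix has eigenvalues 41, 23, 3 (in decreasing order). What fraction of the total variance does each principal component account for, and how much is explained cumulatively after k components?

Step 1 — total variance = trace(Sigma) = Σ λ_i = 41 + 23 + 3 = 67.

Step 2 — fraction explained by component i = λ_i / Σ λ:
  PC1: 41/67 = 0.6119
  PC2: 23/67 = 0.3433
  PC3: 3/67 = 0.0448

Step 3 — cumulative fraction after k components = (λ_1 + ... + λ_k) / Σ λ:
  k = 1: 41/67 = 0.6119
  k = 2: (41 + 23)/67 = 64/67 = 0.9552
  k = 3: (41 + 23 + 3)/67 = 67/67 = 1

Summary (fraction, with percent):

explained: PC1 0.6119 (61.19%), PC2 0.3433 (34.33%), PC3 0.0448 (4.48%);  cumulative: 0.6119, 0.9552, 1


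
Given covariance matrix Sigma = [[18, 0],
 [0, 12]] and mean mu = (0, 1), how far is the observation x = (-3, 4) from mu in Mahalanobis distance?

Step 1 — centre the observation: (x - mu) = (-3, 3).

Step 2 — invert Sigma. det(Sigma) = 18·12 - (0)² = 216.
  Sigma^{-1} = (1/det) · [[d, -b], [-b, a]] = [[0.0556, 0],
 [0, 0.0833]].

Step 3 — form the quadratic (x - mu)^T · Sigma^{-1} · (x - mu):
  Sigma^{-1} · (x - mu) = (-0.1667, 0.25).
  (x - mu)^T · [Sigma^{-1} · (x - mu)] = (-3)·(-0.1667) + (3)·(0.25) = 1.25.

Step 4 — take square root: d = √(1.25) ≈ 1.118.

d(x, mu) = √(1.25) ≈ 1.118


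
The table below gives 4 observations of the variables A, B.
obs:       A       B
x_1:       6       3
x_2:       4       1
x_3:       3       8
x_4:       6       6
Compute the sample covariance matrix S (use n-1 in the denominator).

Step 1 — column means:
  mean(A) = (6 + 4 + 3 + 6) / 4 = 19/4 = 4.75
  mean(B) = (3 + 1 + 8 + 6) / 4 = 18/4 = 4.5

Step 2 — sample covariance S[i,j] = (1/(n-1)) · Σ_k (x_{k,i} - mean_i) · (x_{k,j} - mean_j), with n-1 = 3.
  S[A,A] = ((1.25)·(1.25) + (-0.75)·(-0.75) + (-1.75)·(-1.75) + (1.25)·(1.25)) / 3 = 6.75/3 = 2.25
  S[A,B] = ((1.25)·(-1.5) + (-0.75)·(-3.5) + (-1.75)·(3.5) + (1.25)·(1.5)) / 3 = -3.5/3 = -1.1667
  S[B,B] = ((-1.5)·(-1.5) + (-3.5)·(-3.5) + (3.5)·(3.5) + (1.5)·(1.5)) / 3 = 29/3 = 9.6667

S is symmetric (S[j,i] = S[i,j]). Assembling:

S = [[2.25, -1.1667],
 [-1.1667, 9.6667]]


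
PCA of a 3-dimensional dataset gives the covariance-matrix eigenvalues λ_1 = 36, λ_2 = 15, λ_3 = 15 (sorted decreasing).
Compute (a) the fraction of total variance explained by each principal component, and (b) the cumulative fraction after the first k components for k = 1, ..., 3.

Step 1 — total variance = trace(Sigma) = Σ λ_i = 36 + 15 + 15 = 66.

Step 2 — fraction explained by component i = λ_i / Σ λ:
  PC1: 36/66 = 0.5455
  PC2: 15/66 = 0.2273
  PC3: 15/66 = 0.2273

Step 3 — cumulative fraction after k components = (λ_1 + ... + λ_k) / Σ λ:
  k = 1: 36/66 = 0.5455
  k = 2: (36 + 15)/66 = 51/66 = 0.7727
  k = 3: (36 + 15 + 15)/66 = 66/66 = 1

Summary (fraction, with percent):

explained: PC1 0.5455 (54.55%), PC2 0.2273 (22.73%), PC3 0.2273 (22.73%);  cumulative: 0.5455, 0.7727, 1


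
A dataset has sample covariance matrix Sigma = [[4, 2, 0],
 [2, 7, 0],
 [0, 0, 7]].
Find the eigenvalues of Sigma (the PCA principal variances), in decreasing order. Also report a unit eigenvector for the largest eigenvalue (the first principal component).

Step 1 — characteristic polynomial p(λ) = det(λI - Sigma) = λ³ - tr·λ² + c_1·λ - det, where tr = trace, c_1 = sum of the principal 2×2 minors, det = det(Sigma):
  tr = 4 + 7 + 7 = 18,
  c_1 = (4·7 - (2)²) + (4·7 - (0)²) + (7·7 - (0)²) = 24 + 28 + 49 = 101,
  det = 4·(7·7 - (0)²) - (2)·((2)·7 - (0)·(0)) + (0)·((2)·(0) - 7·(0)) = 4·(49) - (2)·(14) + (0)·(0) = 168.
  So p(λ) = λ³ - 18λ² + 101λ - 168.
Step 2 — look for an integer root (rational root theorem: any rational root is an integer divisor of 168). Testing λ = 3:
  p(3) = 27 - 162 + 303 - 168 = 0  ✓
  Dividing out (λ - 3): p(λ) = (λ - 3)(λ² - 15λ + 56).
Step 3 — remaining eigenvalues from the quadratic λ² - 15λ + 56 = 0:
  Δ = 15² - 4·56 = 225 - 224 = 1,  λ = (15 ± √1)/2 = (15 ± 1)/2 = 8 or 7.
  Sorted: λ_1 = 8,  λ_2 = 7,  λ_3 = 3  (check: sum = 18 = tr ✓).

Step 4 — unit eigenvector for λ_1 = 8: v spans the null space of (Sigma - λ_1 I), whose rows are
  r_1 = (-4, 2, 0),  r_2 = (2, -1, 0),  r_3 = (0, 0, -1).
  v is orthogonal to every row, so take v ∝ r_1 × r_3 = ((2)·(-1) - (0)·(0), (0)·(0) - (-4)·(-1), (-4)·(0) - (2)·(0)) = (-2, -4, 0).
  Rescale (divide by 2; multiply by -1 so the first nonzero entry is positive): u = (1, 2, 0).
  ||u|| = √((1)² + (2)² + (0)²) = √(5) ≈ 2.2361,  v_1 = u/||u|| ≈ (0.4472, 0.8944, 0) (||v_1|| = 1).

λ_1 = 8,  λ_2 = 7,  λ_3 = 3;  v_1 ≈ (0.4472, 0.8944, 0)


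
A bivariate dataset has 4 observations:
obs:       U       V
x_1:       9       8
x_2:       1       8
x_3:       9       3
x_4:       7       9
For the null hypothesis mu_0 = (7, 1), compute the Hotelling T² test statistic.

Step 1 — sample mean vector:
  mean(U) = (9 + 1 + 9 + 7) / 4 = 26/4 = 6.5
  mean(V) = (8 + 8 + 3 + 9) / 4 = 28/4 = 7
  x̄ = (6.5, 7),  deviation x̄ - mu_0 = (6.5, 7) - (7, 1) = (-0.5, 6).

Step 2 — sample covariance matrix, S[i,j] = (1/(n-1)) · Σ_k (x_{k,i} - mean_i) · (x_{k,j} - mean_j), divisor n-1 = 3:
  S[U,U] = ((2.5)·(2.5) + (-5.5)·(-5.5) + (2.5)·(2.5) + (0.5)·(0.5)) / 3 = 43/3 = 14.3333
  S[U,V] = ((2.5)·(1) + (-5.5)·(1) + (2.5)·(-4) + (0.5)·(2)) / 3 = -12/3 = -4
  S[V,V] = ((1)·(1) + (1)·(1) + (-4)·(-4) + (2)·(2)) / 3 = 22/3 = 7.3333
  S = [[14.3333, -4],
 [-4, 7.3333]].

Step 3 — invert S. det(S) = 14.3333·7.3333 - (-4)² = 89.1111.
  S^{-1} = (1/det) · [[d, -b], [-b, a]] = [[0.0823, 0.0449],
 [0.0449, 0.1608]].

Step 4 — quadratic form (x̄ - mu_0)^T · S^{-1} · (x̄ - mu_0):
  S^{-1} · (x̄ - mu_0) = (0.2282, 0.9426),
  (x̄ - mu_0)^T · [...] = (-0.5)·(0.2282) + (6)·(0.9426) = 5.5418.

Step 5 — scale by n: T² = 4 · 5.5418 = 22.1671.

T² ≈ 22.1671


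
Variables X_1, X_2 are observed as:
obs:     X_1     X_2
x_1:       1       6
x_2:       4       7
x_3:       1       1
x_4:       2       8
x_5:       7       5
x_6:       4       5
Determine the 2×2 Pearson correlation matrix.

Step 1 — column means:
  mean(X_1) = (1 + 4 + 1 + 2 + 7 + 4) / 6 = 19/6 = 3.1667
  mean(X_2) = (6 + 7 + 1 + 8 + 5 + 5) / 6 = 32/6 = 5.3333

Step 2 — sample variances and covariances s[i,j] = (1/(n-1)) · Σ_k (x_{k,i} - mean_i) · (x_{k,j} - mean_j), with n-1 = 5:
  s[X_1,X_1] = ((-2.1667)·(-2.1667) + (0.8333)·(0.8333) + (-2.1667)·(-2.1667) + (-1.1667)·(-1.1667) + (3.8333)·(3.8333) + (0.8333)·(0.8333)) / 5 = 26.8333/5 = 5.3667
  s[X_1,X_2] = ((-2.1667)·(0.6667) + (0.8333)·(1.6667) + (-2.1667)·(-4.3333) + (-1.1667)·(2.6667) + (3.8333)·(-0.3333) + (0.8333)·(-0.3333)) / 5 = 4.6667/5 = 0.9333
  s[X_2,X_2] = ((0.6667)·(0.6667) + (1.6667)·(1.6667) + (-4.3333)·(-4.3333) + (2.6667)·(2.6667) + (-0.3333)·(-0.3333) + (-0.3333)·(-0.3333)) / 5 = 29.3333/5 = 5.8667
  Sample standard deviations s_i = √(s[i,i]):
  s(X_1) = √(5.3667) = 2.3166
  s(X_2) = √(5.8667) = 2.4221

Step 3 — r_{ij} = s_{ij} / (s_i · s_j):
  r[X_1,X_1] = 1 (diagonal).
  r[X_1,X_2] = 0.9333 / (2.3166 · 2.4221) = 0.9333 / 5.6111 = 0.1663
  r[X_2,X_2] = 1 (diagonal).

R is symmetric with unit diagonal. Assembling:

R = [[1, 0.1663],
 [0.1663, 1]]


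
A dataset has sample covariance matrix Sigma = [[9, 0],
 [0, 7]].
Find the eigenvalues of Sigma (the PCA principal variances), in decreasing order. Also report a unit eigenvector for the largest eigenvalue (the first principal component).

Step 1 — characteristic polynomial of 2×2 Sigma:
  det(Sigma - λI) = λ² - trace · λ + det = 0.
  trace = 9 + 7 = 16, det = 9·7 - (0)² = 63.
Step 2 — discriminant:
  Δ = trace² - 4·det = 256 - 252 = 4.
Step 3 — eigenvalues:
  λ = (trace ± √Δ)/2 = (16 ± 2)/2,
  λ_1 = 9,  λ_2 = 7.

Step 4 — unit eigenvector for λ_1: Sigma is diagonal, so its eigenvectors are the coordinate axes. λ_1 = 9 is the diagonal entry on the first coordinate axis, hence
  v_1 = (1, 0) (||v_1|| = 1).

λ_1 = 9,  λ_2 = 7;  v_1 ≈ (1, 0)


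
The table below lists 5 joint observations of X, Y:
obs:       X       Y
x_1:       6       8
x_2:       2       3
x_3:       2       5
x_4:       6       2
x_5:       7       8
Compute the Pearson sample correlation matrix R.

Step 1 — column means:
  mean(X) = (6 + 2 + 2 + 6 + 7) / 5 = 23/5 = 4.6
  mean(Y) = (8 + 3 + 5 + 2 + 8) / 5 = 26/5 = 5.2

Step 2 — sample variances and covariances s[i,j] = (1/(n-1)) · Σ_k (x_{k,i} - mean_i) · (x_{k,j} - mean_j), with n-1 = 4:
  s[X,X] = ((1.4)·(1.4) + (-2.6)·(-2.6) + (-2.6)·(-2.6) + (1.4)·(1.4) + (2.4)·(2.4)) / 4 = 23.2/4 = 5.8
  s[X,Y] = ((1.4)·(2.8) + (-2.6)·(-2.2) + (-2.6)·(-0.2) + (1.4)·(-3.2) + (2.4)·(2.8)) / 4 = 12.4/4 = 3.1
  s[Y,Y] = ((2.8)·(2.8) + (-2.2)·(-2.2) + (-0.2)·(-0.2) + (-3.2)·(-3.2) + (2.8)·(2.8)) / 4 = 30.8/4 = 7.7
  Sample standard deviations s_i = √(s[i,i]):
  s(X) = √(5.8) = 2.4083
  s(Y) = √(7.7) = 2.7749

Step 3 — r_{ij} = s_{ij} / (s_i · s_j):
  r[X,X] = 1 (diagonal).
  r[X,Y] = 3.1 / (2.4083 · 2.7749) = 3.1 / 6.6828 = 0.4639
  r[Y,Y] = 1 (diagonal).

R is symmetric with unit diagonal. Assembling:

R = [[1, 0.4639],
 [0.4639, 1]]


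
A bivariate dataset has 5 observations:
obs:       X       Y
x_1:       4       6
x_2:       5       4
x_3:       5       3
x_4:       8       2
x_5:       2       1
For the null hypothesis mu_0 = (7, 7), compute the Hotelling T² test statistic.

Step 1 — sample mean vector:
  mean(X) = (4 + 5 + 5 + 8 + 2) / 5 = 24/5 = 4.8
  mean(Y) = (6 + 4 + 3 + 2 + 1) / 5 = 16/5 = 3.2
  x̄ = (4.8, 3.2),  deviation x̄ - mu_0 = (4.8, 3.2) - (7, 7) = (-2.2, -3.8).

Step 2 — sample covariance matrix, S[i,j] = (1/(n-1)) · Σ_k (x_{k,i} - mean_i) · (x_{k,j} - mean_j), divisor n-1 = 4:
  S[X,X] = ((-0.8)·(-0.8) + (0.2)·(0.2) + (0.2)·(0.2) + (3.2)·(3.2) + (-2.8)·(-2.8)) / 4 = 18.8/4 = 4.7
  S[X,Y] = ((-0.8)·(2.8) + (0.2)·(0.8) + (0.2)·(-0.2) + (3.2)·(-1.2) + (-2.8)·(-2.2)) / 4 = 0.2/4 = 0.05
  S[Y,Y] = ((2.8)·(2.8) + (0.8)·(0.8) + (-0.2)·(-0.2) + (-1.2)·(-1.2) + (-2.2)·(-2.2)) / 4 = 14.8/4 = 3.7
  S = [[4.7, 0.05],
 [0.05, 3.7]].

Step 3 — invert S. det(S) = 4.7·3.7 - (0.05)² = 17.3875.
  S^{-1} = (1/det) · [[d, -b], [-b, a]] = [[0.2128, -0.0029],
 [-0.0029, 0.2703]].

Step 4 — quadratic form (x̄ - mu_0)^T · S^{-1} · (x̄ - mu_0):
  S^{-1} · (x̄ - mu_0) = (-0.4572, -1.0208),
  (x̄ - mu_0)^T · [...] = (-2.2)·(-0.4572) + (-3.8)·(-1.0208) = 4.8851.

Step 5 — scale by n: T² = 5 · 4.8851 = 24.4256.

T² ≈ 24.4256


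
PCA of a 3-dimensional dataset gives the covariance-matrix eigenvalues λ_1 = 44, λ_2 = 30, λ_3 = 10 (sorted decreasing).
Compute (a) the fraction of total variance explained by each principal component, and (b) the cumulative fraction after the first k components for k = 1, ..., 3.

Step 1 — total variance = trace(Sigma) = Σ λ_i = 44 + 30 + 10 = 84.

Step 2 — fraction explained by component i = λ_i / Σ λ:
  PC1: 44/84 = 0.5238
  PC2: 30/84 = 0.3571
  PC3: 10/84 = 0.119

Step 3 — cumulative fraction after k components = (λ_1 + ... + λ_k) / Σ λ:
  k = 1: 44/84 = 0.5238
  k = 2: (44 + 30)/84 = 74/84 = 0.881
  k = 3: (44 + 30 + 10)/84 = 84/84 = 1

Summary (fraction, with percent):

explained: PC1 0.5238 (52.38%), PC2 0.3571 (35.71%), PC3 0.119 (11.9%);  cumulative: 0.5238, 0.881, 1


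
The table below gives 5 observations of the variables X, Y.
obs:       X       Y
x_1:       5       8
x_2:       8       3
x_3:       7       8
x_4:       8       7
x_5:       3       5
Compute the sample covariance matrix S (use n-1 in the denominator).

Step 1 — column means:
  mean(X) = (5 + 8 + 7 + 8 + 3) / 5 = 31/5 = 6.2
  mean(Y) = (8 + 3 + 8 + 7 + 5) / 5 = 31/5 = 6.2

Step 2 — sample covariance S[i,j] = (1/(n-1)) · Σ_k (x_{k,i} - mean_i) · (x_{k,j} - mean_j), with n-1 = 4.
  S[X,X] = ((-1.2)·(-1.2) + (1.8)·(1.8) + (0.8)·(0.8) + (1.8)·(1.8) + (-3.2)·(-3.2)) / 4 = 18.8/4 = 4.7
  S[X,Y] = ((-1.2)·(1.8) + (1.8)·(-3.2) + (0.8)·(1.8) + (1.8)·(0.8) + (-3.2)·(-1.2)) / 4 = -1.2/4 = -0.3
  S[Y,Y] = ((1.8)·(1.8) + (-3.2)·(-3.2) + (1.8)·(1.8) + (0.8)·(0.8) + (-1.2)·(-1.2)) / 4 = 18.8/4 = 4.7

S is symmetric (S[j,i] = S[i,j]). Assembling:

S = [[4.7, -0.3],
 [-0.3, 4.7]]


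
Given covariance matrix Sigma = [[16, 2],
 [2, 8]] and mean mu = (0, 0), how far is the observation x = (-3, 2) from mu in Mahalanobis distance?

Step 1 — centre the observation: (x - mu) = (-3, 2).

Step 2 — invert Sigma. det(Sigma) = 16·8 - (2)² = 124.
  Sigma^{-1} = (1/det) · [[d, -b], [-b, a]] = [[0.0645, -0.0161],
 [-0.0161, 0.129]].

Step 3 — form the quadratic (x - mu)^T · Sigma^{-1} · (x - mu):
  Sigma^{-1} · (x - mu) = (-0.2258, 0.3065).
  (x - mu)^T · [Sigma^{-1} · (x - mu)] = (-3)·(-0.2258) + (2)·(0.3065) = 1.2903.

Step 4 — take square root: d = √(1.2903) ≈ 1.1359.

d(x, mu) = √(1.2903) ≈ 1.1359


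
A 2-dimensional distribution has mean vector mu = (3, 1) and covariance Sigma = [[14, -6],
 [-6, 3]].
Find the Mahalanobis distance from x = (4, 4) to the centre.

Step 1 — centre the observation: (x - mu) = (1, 3).

Step 2 — invert Sigma. det(Sigma) = 14·3 - (-6)² = 6.
  Sigma^{-1} = (1/det) · [[d, -b], [-b, a]] = [[0.5, 1],
 [1, 2.3333]].

Step 3 — form the quadratic (x - mu)^T · Sigma^{-1} · (x - mu):
  Sigma^{-1} · (x - mu) = (3.5, 8).
  (x - mu)^T · [Sigma^{-1} · (x - mu)] = (1)·(3.5) + (3)·(8) = 27.5.

Step 4 — take square root: d = √(27.5) ≈ 5.244.

d(x, mu) = √(27.5) ≈ 5.244


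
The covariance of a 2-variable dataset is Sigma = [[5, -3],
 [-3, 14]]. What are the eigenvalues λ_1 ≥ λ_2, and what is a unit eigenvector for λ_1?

Step 1 — characteristic polynomial of 2×2 Sigma:
  det(Sigma - λI) = λ² - trace · λ + det = 0.
  trace = 5 + 14 = 19, det = 5·14 - (-3)² = 61.
Step 2 — discriminant:
  Δ = trace² - 4·det = 361 - 244 = 117.
Step 3 — eigenvalues:
  λ = (trace ± √Δ)/2 = (19 ± 10.8167)/2,
  λ_1 = 14.9083,  λ_2 = 4.0917.

Step 4 — unit eigenvector for λ_1: solve (Sigma - λ_1 I)v = 0. First row:
  (5 - 14.9083)·v_x + (-3)·v_y = 0, i.e. (-9.9083)·v_x + (-3)·v_y = 0,
  so v ∝ (b, λ_1 - a) = (-3, 9.9083); multiply by -1 so the first entry is positive: u = (3, -9.9083).
  ||u|| = √((3)² + (-9.9083)²) = √(107.1749) ≈ 10.3525,
  v_1 = u/||u|| ≈ (0.2898, -0.9571) (||v_1|| = 1).

λ_1 = 14.9083,  λ_2 = 4.0917;  v_1 ≈ (0.2898, -0.9571)


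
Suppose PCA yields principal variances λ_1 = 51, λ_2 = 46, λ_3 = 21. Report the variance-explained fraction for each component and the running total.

Step 1 — total variance = trace(Sigma) = Σ λ_i = 51 + 46 + 21 = 118.

Step 2 — fraction explained by component i = λ_i / Σ λ:
  PC1: 51/118 = 0.4322
  PC2: 46/118 = 0.3898
  PC3: 21/118 = 0.178

Step 3 — cumulative fraction after k components = (λ_1 + ... + λ_k) / Σ λ:
  k = 1: 51/118 = 0.4322
  k = 2: (51 + 46)/118 = 97/118 = 0.822
  k = 3: (51 + 46 + 21)/118 = 118/118 = 1

Summary (fraction, with percent):

explained: PC1 0.4322 (43.22%), PC2 0.3898 (38.98%), PC3 0.178 (17.8%);  cumulative: 0.4322, 0.822, 1


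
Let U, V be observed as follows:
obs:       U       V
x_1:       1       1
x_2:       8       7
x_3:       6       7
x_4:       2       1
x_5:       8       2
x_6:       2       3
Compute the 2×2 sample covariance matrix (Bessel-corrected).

Step 1 — column means:
  mean(U) = (1 + 8 + 6 + 2 + 8 + 2) / 6 = 27/6 = 4.5
  mean(V) = (1 + 7 + 7 + 1 + 2 + 3) / 6 = 21/6 = 3.5

Step 2 — sample covariance S[i,j] = (1/(n-1)) · Σ_k (x_{k,i} - mean_i) · (x_{k,j} - mean_j), with n-1 = 5.
  S[U,U] = ((-3.5)·(-3.5) + (3.5)·(3.5) + (1.5)·(1.5) + (-2.5)·(-2.5) + (3.5)·(3.5) + (-2.5)·(-2.5)) / 5 = 51.5/5 = 10.3
  S[U,V] = ((-3.5)·(-2.5) + (3.5)·(3.5) + (1.5)·(3.5) + (-2.5)·(-2.5) + (3.5)·(-1.5) + (-2.5)·(-0.5)) / 5 = 28.5/5 = 5.7
  S[V,V] = ((-2.5)·(-2.5) + (3.5)·(3.5) + (3.5)·(3.5) + (-2.5)·(-2.5) + (-1.5)·(-1.5) + (-0.5)·(-0.5)) / 5 = 39.5/5 = 7.9

S is symmetric (S[j,i] = S[i,j]). Assembling:

S = [[10.3, 5.7],
 [5.7, 7.9]]


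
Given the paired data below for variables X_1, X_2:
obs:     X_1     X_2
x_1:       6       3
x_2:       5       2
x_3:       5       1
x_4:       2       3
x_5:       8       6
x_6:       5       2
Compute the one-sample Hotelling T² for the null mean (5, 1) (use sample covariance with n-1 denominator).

Step 1 — sample mean vector:
  mean(X_1) = (6 + 5 + 5 + 2 + 8 + 5) / 6 = 31/6 = 5.1667
  mean(X_2) = (3 + 2 + 1 + 3 + 6 + 2) / 6 = 17/6 = 2.8333
  x̄ = (5.1667, 2.8333),  deviation x̄ - mu_0 = (5.1667, 2.8333) - (5, 1) = (0.1667, 1.8333).

Step 2 — sample covariance matrix, S[i,j] = (1/(n-1)) · Σ_k (x_{k,i} - mean_i) · (x_{k,j} - mean_j), divisor n-1 = 5:
  S[X_1,X_1] = ((0.8333)·(0.8333) + (-0.1667)·(-0.1667) + (-0.1667)·(-0.1667) + (-3.1667)·(-3.1667) + (2.8333)·(2.8333) + (-0.1667)·(-0.1667)) / 5 = 18.8333/5 = 3.7667
  S[X_1,X_2] = ((0.8333)·(0.1667) + (-0.1667)·(-0.8333) + (-0.1667)·(-1.8333) + (-3.1667)·(0.1667) + (2.8333)·(3.1667) + (-0.1667)·(-0.8333)) / 5 = 9.1667/5 = 1.8333
  S[X_2,X_2] = ((0.1667)·(0.1667) + (-0.8333)·(-0.8333) + (-1.8333)·(-1.8333) + (0.1667)·(0.1667) + (3.1667)·(3.1667) + (-0.8333)·(-0.8333)) / 5 = 14.8333/5 = 2.9667
  S = [[3.7667, 1.8333],
 [1.8333, 2.9667]].

Step 3 — invert S. det(S) = 3.7667·2.9667 - (1.8333)² = 7.8133.
  S^{-1} = (1/det) · [[d, -b], [-b, a]] = [[0.3797, -0.2346],
 [-0.2346, 0.4821]].

Step 4 — quadratic form (x̄ - mu_0)^T · S^{-1} · (x̄ - mu_0):
  S^{-1} · (x̄ - mu_0) = (-0.3669, 0.8447),
  (x̄ - mu_0)^T · [...] = (0.1667)·(-0.3669) + (1.8333)·(0.8447) = 1.4875.

Step 5 — scale by n: T² = 6 · 1.4875 = 8.9249.

T² ≈ 8.9249


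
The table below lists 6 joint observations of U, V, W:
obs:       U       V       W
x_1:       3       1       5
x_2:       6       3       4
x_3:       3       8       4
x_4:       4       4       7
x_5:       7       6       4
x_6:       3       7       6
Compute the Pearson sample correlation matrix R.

Step 1 — column means:
  mean(U) = (3 + 6 + 3 + 4 + 7 + 3) / 6 = 26/6 = 4.3333
  mean(V) = (1 + 3 + 8 + 4 + 6 + 7) / 6 = 29/6 = 4.8333
  mean(W) = (5 + 4 + 4 + 7 + 4 + 6) / 6 = 30/6 = 5

Step 2 — sample variances and covariances s[i,j] = (1/(n-1)) · Σ_k (x_{k,i} - mean_i) · (x_{k,j} - mean_j), with n-1 = 5:
  s[U,U] = ((-1.3333)·(-1.3333) + (1.6667)·(1.6667) + (-1.3333)·(-1.3333) + (-0.3333)·(-0.3333) + (2.6667)·(2.6667) + (-1.3333)·(-1.3333)) / 5 = 15.3333/5 = 3.0667
  s[U,V] = ((-1.3333)·(-3.8333) + (1.6667)·(-1.8333) + (-1.3333)·(3.1667) + (-0.3333)·(-0.8333) + (2.6667)·(1.1667) + (-1.3333)·(2.1667)) / 5 = -1.6667/5 = -0.3333
  s[U,W] = ((-1.3333)·(0) + (1.6667)·(-1) + (-1.3333)·(-1) + (-0.3333)·(2) + (2.6667)·(-1) + (-1.3333)·(1)) / 5 = -5/5 = -1
  s[V,V] = ((-3.8333)·(-3.8333) + (-1.8333)·(-1.8333) + (3.1667)·(3.1667) + (-0.8333)·(-0.8333) + (1.1667)·(1.1667) + (2.1667)·(2.1667)) / 5 = 34.8333/5 = 6.9667
  s[V,W] = ((-3.8333)·(0) + (-1.8333)·(-1) + (3.1667)·(-1) + (-0.8333)·(2) + (1.1667)·(-1) + (2.1667)·(1)) / 5 = -2/5 = -0.4
  s[W,W] = ((0)·(0) + (-1)·(-1) + (-1)·(-1) + (2)·(2) + (-1)·(-1) + (1)·(1)) / 5 = 8/5 = 1.6
  Sample standard deviations s_i = √(s[i,i]):
  s(U) = √(3.0667) = 1.7512
  s(V) = √(6.9667) = 2.6394
  s(W) = √(1.6) = 1.2649

Step 3 — r_{ij} = s_{ij} / (s_i · s_j):
  r[U,U] = 1 (diagonal).
  r[U,V] = -0.3333 / (1.7512 · 2.6394) = -0.3333 / 4.6222 = -0.0721
  r[U,W] = -1 / (1.7512 · 1.2649) = -1 / 2.2151 = -0.4514
  r[V,V] = 1 (diagonal).
  r[V,W] = -0.4 / (2.6394 · 1.2649) = -0.4 / 3.3387 = -0.1198
  r[W,W] = 1 (diagonal).

R is symmetric with unit diagonal. Assembling:

R = [[1, -0.0721, -0.4514],
 [-0.0721, 1, -0.1198],
 [-0.4514, -0.1198, 1]]


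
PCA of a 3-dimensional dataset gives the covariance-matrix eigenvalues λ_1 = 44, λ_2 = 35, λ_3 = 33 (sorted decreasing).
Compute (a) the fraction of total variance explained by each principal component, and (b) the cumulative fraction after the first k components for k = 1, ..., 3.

Step 1 — total variance = trace(Sigma) = Σ λ_i = 44 + 35 + 33 = 112.

Step 2 — fraction explained by component i = λ_i / Σ λ:
  PC1: 44/112 = 0.3929
  PC2: 35/112 = 0.3125
  PC3: 33/112 = 0.2946

Step 3 — cumulative fraction after k components = (λ_1 + ... + λ_k) / Σ λ:
  k = 1: 44/112 = 0.3929
  k = 2: (44 + 35)/112 = 79/112 = 0.7054
  k = 3: (44 + 35 + 33)/112 = 112/112 = 1

Summary (fraction, with percent):

explained: PC1 0.3929 (39.29%), PC2 0.3125 (31.25%), PC3 0.2946 (29.46%);  cumulative: 0.3929, 0.7054, 1


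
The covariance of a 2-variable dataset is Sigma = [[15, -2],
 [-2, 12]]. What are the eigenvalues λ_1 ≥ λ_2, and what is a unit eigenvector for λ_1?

Step 1 — characteristic polynomial of 2×2 Sigma:
  det(Sigma - λI) = λ² - trace · λ + det = 0.
  trace = 15 + 12 = 27, det = 15·12 - (-2)² = 176.
Step 2 — discriminant:
  Δ = trace² - 4·det = 729 - 704 = 25.
Step 3 — eigenvalues:
  λ = (trace ± √Δ)/2 = (27 ± 5)/2,
  λ_1 = 16,  λ_2 = 11.

Step 4 — unit eigenvector for λ_1: solve (Sigma - λ_1 I)v = 0. First row:
  (15 - 16)·v_x + (-2)·v_y = 0, i.e. (-1)·v_x + (-2)·v_y = 0,
  so v ∝ (b, λ_1 - a) = (-2, 1); multiply by -1 so the first entry is positive: u = (2, -1).
  ||u|| = √((2)² + (-1)²) = √(5) ≈ 2.2361,
  v_1 = u/||u|| ≈ (0.8944, -0.4472) (||v_1|| = 1).

λ_1 = 16,  λ_2 = 11;  v_1 ≈ (0.8944, -0.4472)


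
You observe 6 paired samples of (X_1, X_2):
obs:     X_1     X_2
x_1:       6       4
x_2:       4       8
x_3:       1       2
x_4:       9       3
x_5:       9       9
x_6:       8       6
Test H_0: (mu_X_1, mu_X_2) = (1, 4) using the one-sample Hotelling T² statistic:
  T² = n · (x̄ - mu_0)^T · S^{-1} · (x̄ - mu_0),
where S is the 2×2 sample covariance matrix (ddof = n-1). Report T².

Step 1 — sample mean vector:
  mean(X_1) = (6 + 4 + 1 + 9 + 9 + 8) / 6 = 37/6 = 6.1667
  mean(X_2) = (4 + 8 + 2 + 3 + 9 + 6) / 6 = 32/6 = 5.3333
  x̄ = (6.1667, 5.3333),  deviation x̄ - mu_0 = (6.1667, 5.3333) - (1, 4) = (5.1667, 1.3333).

Step 2 — sample covariance matrix, S[i,j] = (1/(n-1)) · Σ_k (x_{k,i} - mean_i) · (x_{k,j} - mean_j), divisor n-1 = 5:
  S[X_1,X_1] = ((-0.1667)·(-0.1667) + (-2.1667)·(-2.1667) + (-5.1667)·(-5.1667) + (2.8333)·(2.8333) + (2.8333)·(2.8333) + (1.8333)·(1.8333)) / 5 = 50.8333/5 = 10.1667
  S[X_1,X_2] = ((-0.1667)·(-1.3333) + (-2.1667)·(2.6667) + (-5.1667)·(-3.3333) + (2.8333)·(-2.3333) + (2.8333)·(3.6667) + (1.8333)·(0.6667)) / 5 = 16.6667/5 = 3.3333
  S[X_2,X_2] = ((-1.3333)·(-1.3333) + (2.6667)·(2.6667) + (-3.3333)·(-3.3333) + (-2.3333)·(-2.3333) + (3.6667)·(3.6667) + (0.6667)·(0.6667)) / 5 = 39.3333/5 = 7.8667
  S = [[10.1667, 3.3333],
 [3.3333, 7.8667]].

Step 3 — invert S. det(S) = 10.1667·7.8667 - (3.3333)² = 68.8667.
  S^{-1} = (1/det) · [[d, -b], [-b, a]] = [[0.1142, -0.0484],
 [-0.0484, 0.1476]].

Step 4 — quadratic form (x̄ - mu_0)^T · S^{-1} · (x̄ - mu_0):
  S^{-1} · (x̄ - mu_0) = (0.5257, -0.0532),
  (x̄ - mu_0)^T · [...] = (5.1667)·(0.5257) + (1.3333)·(-0.0532) = 2.6449.

Step 5 — scale by n: T² = 6 · 2.6449 = 15.8693.

T² ≈ 15.8693


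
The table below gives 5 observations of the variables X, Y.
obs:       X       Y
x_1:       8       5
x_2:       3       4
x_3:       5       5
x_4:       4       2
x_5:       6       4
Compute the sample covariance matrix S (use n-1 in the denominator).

Step 1 — column means:
  mean(X) = (8 + 3 + 5 + 4 + 6) / 5 = 26/5 = 5.2
  mean(Y) = (5 + 4 + 5 + 2 + 4) / 5 = 20/5 = 4

Step 2 — sample covariance S[i,j] = (1/(n-1)) · Σ_k (x_{k,i} - mean_i) · (x_{k,j} - mean_j), with n-1 = 4.
  S[X,X] = ((2.8)·(2.8) + (-2.2)·(-2.2) + (-0.2)·(-0.2) + (-1.2)·(-1.2) + (0.8)·(0.8)) / 4 = 14.8/4 = 3.7
  S[X,Y] = ((2.8)·(1) + (-2.2)·(0) + (-0.2)·(1) + (-1.2)·(-2) + (0.8)·(0)) / 4 = 5/4 = 1.25
  S[Y,Y] = ((1)·(1) + (0)·(0) + (1)·(1) + (-2)·(-2) + (0)·(0)) / 4 = 6/4 = 1.5

S is symmetric (S[j,i] = S[i,j]). Assembling:

S = [[3.7, 1.25],
 [1.25, 1.5]]


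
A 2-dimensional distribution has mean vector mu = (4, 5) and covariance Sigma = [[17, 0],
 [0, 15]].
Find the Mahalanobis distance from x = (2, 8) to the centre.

Step 1 — centre the observation: (x - mu) = (-2, 3).

Step 2 — invert Sigma. det(Sigma) = 17·15 - (0)² = 255.
  Sigma^{-1} = (1/det) · [[d, -b], [-b, a]] = [[0.0588, 0],
 [0, 0.0667]].

Step 3 — form the quadratic (x - mu)^T · Sigma^{-1} · (x - mu):
  Sigma^{-1} · (x - mu) = (-0.1176, 0.2).
  (x - mu)^T · [Sigma^{-1} · (x - mu)] = (-2)·(-0.1176) + (3)·(0.2) = 0.8353.

Step 4 — take square root: d = √(0.8353) ≈ 0.9139.

d(x, mu) = √(0.8353) ≈ 0.9139
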